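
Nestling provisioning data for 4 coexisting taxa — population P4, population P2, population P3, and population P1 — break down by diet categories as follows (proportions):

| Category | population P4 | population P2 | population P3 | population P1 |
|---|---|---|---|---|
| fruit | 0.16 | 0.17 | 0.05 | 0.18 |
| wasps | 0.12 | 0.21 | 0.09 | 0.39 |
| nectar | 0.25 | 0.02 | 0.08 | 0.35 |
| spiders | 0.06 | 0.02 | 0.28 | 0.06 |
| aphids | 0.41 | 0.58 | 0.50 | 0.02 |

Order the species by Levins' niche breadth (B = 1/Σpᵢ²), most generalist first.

population P4 > population P1 > population P3 > population P2

Σp_P4ᵢ² = 0.16² + 0.12² + 0.25² + 0.06² + 0.41² = 0.0256 + 0.0144 + 0.0625 + 0.0036 + 0.1681 = 0.2742
B_P4 = 1 / 0.2742 = 3.6470
Σp_P2ᵢ² = 0.17² + 0.21² + 0.02² + 0.02² + 0.58² = 0.0289 + 0.0441 + 0.0004 + 0.0004 + 0.3364 = 0.4102
B_P2 = 1 / 0.4102 = 2.4378
Σp_P3ᵢ² = 0.05² + 0.09² + 0.08² + 0.28² + 0.50² = 0.0025 + 0.0081 + 0.0064 + 0.0784 + 0.2500 = 0.3454
B_P3 = 1 / 0.3454 = 2.8952
Σp_P1ᵢ² = 0.18² + 0.39² + 0.35² + 0.06² + 0.02² = 0.0324 + 0.1521 + 0.1225 + 0.0036 + 0.0004 = 0.3110
B_P1 = 1 / 0.3110 = 3.2154
Ranking by B (broadest → narrowest): population P4 (3.65) > population P1 (3.22) > population P3 (2.90) > population P2 (2.44)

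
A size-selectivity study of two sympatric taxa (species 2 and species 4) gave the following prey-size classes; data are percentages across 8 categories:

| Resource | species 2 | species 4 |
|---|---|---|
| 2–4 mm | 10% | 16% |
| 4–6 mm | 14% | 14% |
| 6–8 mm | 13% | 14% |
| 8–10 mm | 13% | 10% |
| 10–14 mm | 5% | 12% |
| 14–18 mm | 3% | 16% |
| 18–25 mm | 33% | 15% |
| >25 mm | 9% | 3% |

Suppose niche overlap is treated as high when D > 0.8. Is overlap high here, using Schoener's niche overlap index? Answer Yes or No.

No

Convert percentages to proportions (divide by 100).
Σ|p₁ᵢ − p₂ᵢ| = 0.06 + 0.00 + 0.01 + 0.03 + 0.07 + 0.13 + 0.18 + 0.06 = 0.54
D = 1 − ½ × 0.54 = 1 − 0.270 = 0.7300
D = 0.7300 < 0.8 → No.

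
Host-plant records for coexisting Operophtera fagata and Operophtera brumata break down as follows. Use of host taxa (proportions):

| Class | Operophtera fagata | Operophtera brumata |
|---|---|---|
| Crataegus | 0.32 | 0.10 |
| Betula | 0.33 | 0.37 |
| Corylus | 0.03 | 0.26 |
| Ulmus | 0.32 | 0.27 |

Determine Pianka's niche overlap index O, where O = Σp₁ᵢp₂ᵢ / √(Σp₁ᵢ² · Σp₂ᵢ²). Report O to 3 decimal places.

Σ p₁ᵢp₂ᵢ = 0.0320 + 0.1221 + 0.0078 + 0.0864 = 0.2483
Σp_1ᵢ² = 0.32² + 0.33² + 0.03² + 0.32² = 0.1024 + 0.1089 + 0.0009 + 0.1024 = 0.3146
Σp_2ᵢ² = 0.10² + 0.37² + 0.26² + 0.27² = 0.0100 + 0.1369 + 0.0676 + 0.0729 = 0.2874
O = 0.2483 / √(0.3146 × 0.2874) = 0.2483 / 0.300693 = 0.82576

0.826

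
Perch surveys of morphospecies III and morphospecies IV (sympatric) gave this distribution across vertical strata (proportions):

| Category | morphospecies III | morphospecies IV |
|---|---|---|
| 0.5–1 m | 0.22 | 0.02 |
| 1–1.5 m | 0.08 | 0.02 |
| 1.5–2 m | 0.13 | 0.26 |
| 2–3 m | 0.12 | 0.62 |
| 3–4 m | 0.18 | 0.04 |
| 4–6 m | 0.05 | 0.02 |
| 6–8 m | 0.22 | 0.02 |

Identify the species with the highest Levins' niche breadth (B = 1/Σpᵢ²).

morphospecies III

Σp_IIIᵢ² = 0.22² + 0.08² + 0.13² + 0.12² + 0.18² + 0.05² + 0.22² = 0.0484 + 0.0064 + 0.0169 + 0.0144 + 0.0324 + 0.0025 + 0.0484 = 0.1694
B_III = 1 / 0.1694 = 5.9032
Σp_IVᵢ² = 0.02² + 0.02² + 0.26² + 0.62² + 0.04² + 0.02² + 0.02² = 0.0004 + 0.0004 + 0.0676 + 0.3844 + 0.0016 + 0.0004 + 0.0004 = 0.4552
B_IV = 1 / 0.4552 = 2.1968
Highest B → broadest niche (most generalist): morphospecies III (B = 5.90).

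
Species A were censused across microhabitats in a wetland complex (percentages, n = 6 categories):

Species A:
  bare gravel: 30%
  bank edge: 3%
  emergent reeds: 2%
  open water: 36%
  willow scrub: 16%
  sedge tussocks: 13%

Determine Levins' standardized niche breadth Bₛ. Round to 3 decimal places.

Convert percentages to proportions (divide by 100).
Σpᵢ² = 0.30² + 0.03² + 0.02² + 0.36² + 0.16² + 0.13² = 0.0900 + 0.0009 + 0.0004 + 0.1296 + 0.0256 + 0.0169 = 0.2634
B = 1 / 0.2634 = 3.79651
Bₛ = (B − 1)/(n − 1) = (3.79651 − 1)/(6 − 1) = 2.79651/5 = 0.55930

0.559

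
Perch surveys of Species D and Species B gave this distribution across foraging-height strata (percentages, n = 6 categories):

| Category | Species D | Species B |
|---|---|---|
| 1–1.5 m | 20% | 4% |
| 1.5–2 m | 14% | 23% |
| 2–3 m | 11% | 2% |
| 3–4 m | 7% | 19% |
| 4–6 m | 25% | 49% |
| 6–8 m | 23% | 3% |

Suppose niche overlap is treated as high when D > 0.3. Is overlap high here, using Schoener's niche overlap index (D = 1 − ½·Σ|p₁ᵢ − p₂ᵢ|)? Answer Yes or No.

Convert percentages to proportions (divide by 100).
Σ|p₁ᵢ − p₂ᵢ| = 0.16 + 0.09 + 0.09 + 0.12 + 0.24 + 0.20 = 0.90
D = 1 − ½ × 0.90 = 1 − 0.450 = 0.5500
D = 0.5500 > 0.3 → Yes.

Yes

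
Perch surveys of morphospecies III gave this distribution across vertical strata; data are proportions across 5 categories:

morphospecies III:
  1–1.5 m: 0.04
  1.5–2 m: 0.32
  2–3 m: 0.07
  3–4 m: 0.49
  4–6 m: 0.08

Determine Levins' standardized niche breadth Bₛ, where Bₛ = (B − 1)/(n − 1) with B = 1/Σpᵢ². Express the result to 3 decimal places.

0.453

Σpᵢ² = 0.04² + 0.32² + 0.07² + 0.49² + 0.08² = 0.0016 + 0.1024 + 0.0049 + 0.2401 + 0.0064 = 0.3554
B = 1 / 0.3554 = 2.81373
Bₛ = (B − 1)/(n − 1) = (2.81373 − 1)/(5 − 1) = 1.81373/4 = 0.45343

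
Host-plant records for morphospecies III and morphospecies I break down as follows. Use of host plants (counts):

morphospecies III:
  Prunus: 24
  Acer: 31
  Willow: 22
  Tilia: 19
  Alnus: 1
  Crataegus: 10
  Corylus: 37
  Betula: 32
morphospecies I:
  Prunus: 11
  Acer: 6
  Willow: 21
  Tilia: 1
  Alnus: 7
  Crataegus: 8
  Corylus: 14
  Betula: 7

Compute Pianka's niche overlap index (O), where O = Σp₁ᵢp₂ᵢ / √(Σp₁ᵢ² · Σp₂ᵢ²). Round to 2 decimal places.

Proportions for morphospecies III (n=176): 24/176=0.1364, 31/176=0.1761, 22/176=0.1250, 19/176=0.1080, 1/176=0.0057, 10/176=0.0568, 37/176=0.2102, 32/176=0.1818
Proportions for morphospecies I (n=75): 11/75=0.1467, 6/75=0.0800, 21/75=0.2800, 1/75=0.0133, 7/75=0.0933, 8/75=0.1067, 14/75=0.1867, 7/75=0.0933
Σ p₁ᵢp₂ᵢ = 0.020010 + 0.014088 + 0.035000 + 0.001436 + 0.000532 + 0.006061 + 0.039244 + 0.016962 = 0.133333
Σp_1ᵢ² = 0.1364² + 0.1761² + 0.1250² + 0.1080² + 0.0057² + 0.0568² + 0.2102² + 0.1818² = 0.018605 + 0.031011 + 0.015625 + 0.011664 + 0.000032 + 0.003226 + 0.044184 + 0.033051 = 0.157398
Σp_2ᵢ² = 0.1467² + 0.0800² + 0.2800² + 0.0133² + 0.0933² + 0.1067² + 0.1867² + 0.0933² = 0.021521 + 0.006400 + 0.078400 + 0.000177 + 0.008705 + 0.011385 + 0.034857 + 0.008705 = 0.170150
O = 0.133333 / √(0.157398 × 0.170150) = 0.133333 / 0.1636498 = 0.8147

0.81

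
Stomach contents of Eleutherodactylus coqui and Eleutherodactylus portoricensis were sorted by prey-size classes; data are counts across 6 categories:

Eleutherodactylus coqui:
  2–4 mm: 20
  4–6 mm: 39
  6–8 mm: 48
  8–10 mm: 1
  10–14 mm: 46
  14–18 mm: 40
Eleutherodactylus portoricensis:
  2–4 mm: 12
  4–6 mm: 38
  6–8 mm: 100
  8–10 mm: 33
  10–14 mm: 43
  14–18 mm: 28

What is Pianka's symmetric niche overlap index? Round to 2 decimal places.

Proportions for Eleutherodactylus coqui (n=194): 20/194=0.1031, 39/194=0.2010, 48/194=0.2474, 1/194=0.0052, 46/194=0.2371, 40/194=0.2062
Proportions for Eleutherodactylus portoricensis (n=254): 12/254=0.0472, 38/254=0.1496, 100/254=0.3937, 33/254=0.1299, 43/254=0.1693, 28/254=0.1102
Σ p₁ᵢp₂ᵢ = 0.004866 + 0.030070 + 0.097401 + 0.000675 + 0.040141 + 0.022723 = 0.195876
Σp_1ᵢ² = 0.1031² + 0.2010² + 0.2474² + 0.0052² + 0.2371² + 0.2062² = 0.010630 + 0.040401 + 0.061207 + 0.000027 + 0.056216 + 0.042518 = 0.210999
Σp_2ᵢ² = 0.0472² + 0.1496² + 0.3937² + 0.1299² + 0.1693² + 0.1102² = 0.002228 + 0.022380 + 0.155000 + 0.016874 + 0.028662 + 0.012144 = 0.237288
O = 0.195876 / √(0.210999 × 0.237288) = 0.195876 / 0.2237578 = 0.8754

0.88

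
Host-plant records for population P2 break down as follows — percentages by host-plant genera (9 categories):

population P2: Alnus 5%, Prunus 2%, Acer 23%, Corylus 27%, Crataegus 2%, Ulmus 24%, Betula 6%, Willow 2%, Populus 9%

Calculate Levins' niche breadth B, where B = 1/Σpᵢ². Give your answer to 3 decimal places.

Convert percentages to proportions (divide by 100).
Σpᵢ² = 0.05² + 0.02² + 0.23² + 0.27² + 0.02² + 0.24² + 0.06² + 0.02² + 0.09² = 0.0025 + 0.0004 + 0.0529 + 0.0729 + 0.0004 + 0.0576 + 0.0036 + 0.0004 + 0.0081 = 0.1988
B = 1 / 0.1988 = 5.03018

5.030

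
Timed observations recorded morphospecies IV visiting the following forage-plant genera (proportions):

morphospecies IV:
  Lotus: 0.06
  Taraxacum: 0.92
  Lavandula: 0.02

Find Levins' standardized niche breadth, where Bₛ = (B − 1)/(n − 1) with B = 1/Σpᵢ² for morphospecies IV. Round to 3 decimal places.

Σpᵢ² = 0.06² + 0.92² + 0.02² = 0.0036 + 0.8464 + 0.0004 = 0.8504
B = 1 / 0.8504 = 1.17592
Bₛ = (B − 1)/(n − 1) = (1.17592 − 1)/(3 − 1) = 0.17592/2 = 0.08796

0.088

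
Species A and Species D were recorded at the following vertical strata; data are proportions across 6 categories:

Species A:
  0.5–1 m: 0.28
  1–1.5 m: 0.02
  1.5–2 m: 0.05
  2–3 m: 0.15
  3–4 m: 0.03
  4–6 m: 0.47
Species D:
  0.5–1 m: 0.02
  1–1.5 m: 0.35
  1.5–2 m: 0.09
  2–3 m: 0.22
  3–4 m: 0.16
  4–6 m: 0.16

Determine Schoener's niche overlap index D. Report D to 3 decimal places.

0.430

Σ|p₁ᵢ − p₂ᵢ| = 0.26 + 0.33 + 0.04 + 0.07 + 0.13 + 0.31 = 1.14
D = 1 − ½ × 1.14 = 1 − 0.570 = 0.43000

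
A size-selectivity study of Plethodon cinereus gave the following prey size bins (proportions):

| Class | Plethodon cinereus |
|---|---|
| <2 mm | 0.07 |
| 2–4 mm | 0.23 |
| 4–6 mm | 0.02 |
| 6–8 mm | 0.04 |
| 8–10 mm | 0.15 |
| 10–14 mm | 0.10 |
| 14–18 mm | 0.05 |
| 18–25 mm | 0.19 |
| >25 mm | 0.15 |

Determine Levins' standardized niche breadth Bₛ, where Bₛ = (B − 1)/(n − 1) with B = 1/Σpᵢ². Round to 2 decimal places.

0.69

Σpᵢ² = 0.07² + 0.23² + 0.02² + 0.04² + 0.15² + 0.10² + 0.05² + 0.19² + 0.15² = 0.0049 + 0.0529 + 0.0004 + 0.0016 + 0.0225 + 0.0100 + 0.0025 + 0.0361 + 0.0225 = 0.1534
B = 1 / 0.1534 = 6.5189
Bₛ = (B − 1)/(n − 1) = (6.5189 − 1)/(9 − 1) = 5.5189/8 = 0.6899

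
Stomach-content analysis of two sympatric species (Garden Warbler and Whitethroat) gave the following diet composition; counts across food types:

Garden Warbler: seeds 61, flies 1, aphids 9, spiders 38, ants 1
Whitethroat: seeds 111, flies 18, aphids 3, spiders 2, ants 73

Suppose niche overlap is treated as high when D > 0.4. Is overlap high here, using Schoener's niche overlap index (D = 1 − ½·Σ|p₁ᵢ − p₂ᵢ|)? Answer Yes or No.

Proportions for Garden Warbler (n=110): 61/110=0.5545, 1/110=0.0091, 9/110=0.0818, 38/110=0.3455, 1/110=0.0091
Proportions for Whitethroat (n=207): 111/207=0.5362, 18/207=0.0870, 3/207=0.0145, 2/207=0.0097, 73/207=0.3527
Σ|p₁ᵢ − p₂ᵢ| = 0.0183 + 0.0779 + 0.0673 + 0.3358 + 0.3436 = 0.8429
D = 1 − ½ × 0.8429 = 1 − 0.42145 = 0.57855
D = 0.57855 > 0.4 → Yes.

Yes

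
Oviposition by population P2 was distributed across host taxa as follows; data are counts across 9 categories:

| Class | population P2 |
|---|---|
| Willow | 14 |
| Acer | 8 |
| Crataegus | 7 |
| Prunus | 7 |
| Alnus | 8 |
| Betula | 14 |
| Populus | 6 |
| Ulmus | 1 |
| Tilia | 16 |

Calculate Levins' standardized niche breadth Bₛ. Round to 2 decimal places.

0.78

Proportions for population P2 (n=81): 14/81=0.1728, 8/81=0.0988, 7/81=0.0864, 7/81=0.0864, 8/81=0.0988, 14/81=0.1728, 6/81=0.0741, 1/81=0.0123, 16/81=0.1975
Σpᵢ² = 0.1728² + 0.0988² + 0.0864² + 0.0864² + 0.0988² + 0.1728² + 0.0741² + 0.0123² + 0.1975² = 0.029860 + 0.009761 + 0.007465 + 0.007465 + 0.009761 + 0.029860 + 0.005491 + 0.000151 + 0.039006 = 0.138820
B = 1 / 0.138820 = 7.2036
Bₛ = (B − 1)/(n − 1) = (7.2036 − 1)/(9 − 1) = 6.2036/8 = 0.7755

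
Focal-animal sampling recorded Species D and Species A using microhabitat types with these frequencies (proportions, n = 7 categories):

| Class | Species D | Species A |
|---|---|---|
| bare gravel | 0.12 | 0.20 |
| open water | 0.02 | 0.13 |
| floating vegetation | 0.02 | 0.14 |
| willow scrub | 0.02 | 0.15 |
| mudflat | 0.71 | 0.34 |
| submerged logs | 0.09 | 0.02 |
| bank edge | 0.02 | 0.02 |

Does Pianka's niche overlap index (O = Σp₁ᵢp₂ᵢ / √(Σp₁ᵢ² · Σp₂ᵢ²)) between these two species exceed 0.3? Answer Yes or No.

Σ p₁ᵢp₂ᵢ = 0.0240 + 0.0026 + 0.0028 + 0.0030 + 0.2414 + 0.0018 + 0.0004 = 0.2760
Σp_1ᵢ² = 0.12² + 0.02² + 0.02² + 0.02² + 0.71² + 0.09² + 0.02² = 0.0144 + 0.0004 + 0.0004 + 0.0004 + 0.5041 + 0.0081 + 0.0004 = 0.5282
Σp_2ᵢ² = 0.20² + 0.13² + 0.14² + 0.15² + 0.34² + 0.02² + 0.02² = 0.0400 + 0.0169 + 0.0196 + 0.0225 + 0.1156 + 0.0004 + 0.0004 = 0.2154
O = 0.2760 / √(0.5282 × 0.2154) = 0.2760 / 0.33730 = 0.8183
O = 0.8183 > 0.3 → Yes.

Yes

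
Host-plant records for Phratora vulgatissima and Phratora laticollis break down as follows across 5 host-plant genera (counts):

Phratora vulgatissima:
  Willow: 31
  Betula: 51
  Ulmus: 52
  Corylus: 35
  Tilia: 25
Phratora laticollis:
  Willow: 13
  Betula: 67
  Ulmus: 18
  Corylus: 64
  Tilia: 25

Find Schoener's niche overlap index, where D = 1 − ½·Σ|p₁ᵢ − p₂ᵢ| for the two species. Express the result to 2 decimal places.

Proportions for Phratora vulgatissima (n=194): 31/194=0.1598, 51/194=0.2629, 52/194=0.2680, 35/194=0.1804, 25/194=0.1289
Proportions for Phratora laticollis (n=187): 13/187=0.0695, 67/187=0.3583, 18/187=0.0963, 64/187=0.3422, 25/187=0.1337
Σ|p₁ᵢ − p₂ᵢ| = 0.0903 + 0.0954 + 0.1717 + 0.1618 + 0.0048 = 0.5240
D = 1 − ½ × 0.5240 = 1 − 0.26200 = 0.73800

0.74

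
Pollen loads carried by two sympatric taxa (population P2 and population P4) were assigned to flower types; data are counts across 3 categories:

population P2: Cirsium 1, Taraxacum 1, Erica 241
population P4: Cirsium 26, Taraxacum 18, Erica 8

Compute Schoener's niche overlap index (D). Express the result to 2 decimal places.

Proportions for population P2 (n=243): 1/243=0.0041, 1/243=0.0041, 241/243=0.9918
Proportions for population P4 (n=52): 26/52=0.5000, 18/52=0.3462, 8/52=0.1538
Σ|p₁ᵢ − p₂ᵢ| = 0.4959 + 0.3421 + 0.8380 = 1.6760
D = 1 − ½ × 1.6760 = 1 − 0.83800 = 0.16200

0.16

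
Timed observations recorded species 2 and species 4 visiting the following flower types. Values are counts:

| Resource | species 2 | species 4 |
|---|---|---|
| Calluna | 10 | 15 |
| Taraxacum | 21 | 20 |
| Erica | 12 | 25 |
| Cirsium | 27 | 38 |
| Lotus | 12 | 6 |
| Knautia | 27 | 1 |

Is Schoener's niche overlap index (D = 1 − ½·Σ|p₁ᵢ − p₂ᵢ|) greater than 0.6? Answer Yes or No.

Proportions for species 2 (n=109): 10/109=0.0917, 21/109=0.1927, 12/109=0.1101, 27/109=0.2477, 12/109=0.1101, 27/109=0.2477
Proportions for species 4 (n=105): 15/105=0.1429, 20/105=0.1905, 25/105=0.2381, 38/105=0.3619, 6/105=0.0571, 1/105=0.0095
Σ|p₁ᵢ − p₂ᵢ| = 0.0512 + 0.0022 + 0.1280 + 0.1142 + 0.0530 + 0.2382 = 0.5868
D = 1 − ½ × 0.5868 = 1 − 0.29340 = 0.70660
D = 0.70660 > 0.6 → Yes.

Yes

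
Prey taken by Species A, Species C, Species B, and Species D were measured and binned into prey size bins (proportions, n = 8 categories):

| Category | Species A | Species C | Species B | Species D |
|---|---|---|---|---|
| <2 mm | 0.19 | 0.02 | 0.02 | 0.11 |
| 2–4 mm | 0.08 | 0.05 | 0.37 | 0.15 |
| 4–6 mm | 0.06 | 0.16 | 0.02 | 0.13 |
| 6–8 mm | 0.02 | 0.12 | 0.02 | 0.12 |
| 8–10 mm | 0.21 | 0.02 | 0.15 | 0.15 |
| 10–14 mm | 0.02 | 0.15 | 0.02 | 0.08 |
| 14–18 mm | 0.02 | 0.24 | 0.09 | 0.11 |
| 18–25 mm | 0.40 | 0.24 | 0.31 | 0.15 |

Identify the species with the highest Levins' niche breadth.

Species D

Σp_Aᵢ² = 0.19² + 0.08² + 0.06² + 0.02² + 0.21² + 0.02² + 0.02² + 0.40² = 0.0361 + 0.0064 + 0.0036 + 0.0004 + 0.0441 + 0.0004 + 0.0004 + 0.1600 = 0.2514
B_A = 1 / 0.2514 = 3.9777
Σp_Cᵢ² = 0.02² + 0.05² + 0.16² + 0.12² + 0.02² + 0.15² + 0.24² + 0.24² = 0.0004 + 0.0025 + 0.0256 + 0.0144 + 0.0004 + 0.0225 + 0.0576 + 0.0576 = 0.1810
B_C = 1 / 0.1810 = 5.5249
Σp_Bᵢ² = 0.02² + 0.37² + 0.02² + 0.02² + 0.15² + 0.02² + 0.09² + 0.31² = 0.0004 + 0.1369 + 0.0004 + 0.0004 + 0.0225 + 0.0004 + 0.0081 + 0.0961 = 0.2652
B_B = 1 / 0.2652 = 3.7707
Σp_Dᵢ² = 0.11² + 0.15² + 0.13² + 0.12² + 0.15² + 0.08² + 0.11² + 0.15² = 0.0121 + 0.0225 + 0.0169 + 0.0144 + 0.0225 + 0.0064 + 0.0121 + 0.0225 = 0.1294
B_D = 1 / 0.1294 = 7.7280
Highest B → broadest niche (most generalist): Species D (B = 7.73).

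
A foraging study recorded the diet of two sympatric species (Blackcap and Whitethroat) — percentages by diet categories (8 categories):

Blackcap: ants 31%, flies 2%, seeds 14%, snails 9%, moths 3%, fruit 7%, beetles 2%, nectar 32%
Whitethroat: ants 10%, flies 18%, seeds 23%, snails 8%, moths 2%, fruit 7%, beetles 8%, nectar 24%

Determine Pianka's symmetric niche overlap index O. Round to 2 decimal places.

0.79

Convert percentages to proportions (divide by 100).
Σ p₁ᵢp₂ᵢ = 0.0310 + 0.0036 + 0.0322 + 0.0072 + 0.0006 + 0.0049 + 0.0016 + 0.0768 = 0.1579
Σp_1ᵢ² = 0.31² + 0.02² + 0.14² + 0.09² + 0.03² + 0.07² + 0.02² + 0.32² = 0.0961 + 0.0004 + 0.0196 + 0.0081 + 0.0009 + 0.0049 + 0.0004 + 0.1024 = 0.2328
Σp_2ᵢ² = 0.10² + 0.18² + 0.23² + 0.08² + 0.02² + 0.07² + 0.08² + 0.24² = 0.0100 + 0.0324 + 0.0529 + 0.0064 + 0.0004 + 0.0049 + 0.0064 + 0.0576 = 0.1710
O = 0.1579 / √(0.2328 × 0.1710) = 0.1579 / 0.19952 = 0.7914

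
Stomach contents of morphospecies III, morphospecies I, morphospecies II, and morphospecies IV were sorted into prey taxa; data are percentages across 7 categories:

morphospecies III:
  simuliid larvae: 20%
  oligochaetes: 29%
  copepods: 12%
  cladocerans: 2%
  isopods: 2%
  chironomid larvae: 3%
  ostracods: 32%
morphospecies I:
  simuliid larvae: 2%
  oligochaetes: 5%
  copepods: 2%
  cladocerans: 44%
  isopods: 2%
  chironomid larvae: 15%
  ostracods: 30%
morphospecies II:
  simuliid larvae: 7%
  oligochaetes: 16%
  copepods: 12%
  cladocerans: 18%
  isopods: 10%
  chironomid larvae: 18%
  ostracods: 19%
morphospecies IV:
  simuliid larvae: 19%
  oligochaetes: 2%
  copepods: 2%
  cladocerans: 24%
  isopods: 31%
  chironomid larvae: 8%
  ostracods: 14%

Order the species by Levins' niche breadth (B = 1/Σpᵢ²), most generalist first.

morphospecies II > morphospecies IV > morphospecies III > morphospecies I

Convert percentages to proportions (divide by 100).
Σp_IIIᵢ² = 0.20² + 0.29² + 0.12² + 0.02² + 0.02² + 0.03² + 0.32² = 0.0400 + 0.0841 + 0.0144 + 0.0004 + 0.0004 + 0.0009 + 0.1024 = 0.2426
B_III = 1 / 0.2426 = 4.1220
Σp_Iᵢ² = 0.02² + 0.05² + 0.02² + 0.44² + 0.02² + 0.15² + 0.30² = 0.0004 + 0.0025 + 0.0004 + 0.1936 + 0.0004 + 0.0225 + 0.0900 = 0.3098
B_I = 1 / 0.3098 = 3.2279
Σp_IIᵢ² = 0.07² + 0.16² + 0.12² + 0.18² + 0.10² + 0.18² + 0.19² = 0.0049 + 0.0256 + 0.0144 + 0.0324 + 0.0100 + 0.0324 + 0.0361 = 0.1558
B_II = 1 / 0.1558 = 6.4185
Σp_IVᵢ² = 0.19² + 0.02² + 0.02² + 0.24² + 0.31² + 0.08² + 0.14² = 0.0361 + 0.0004 + 0.0004 + 0.0576 + 0.0961 + 0.0064 + 0.0196 = 0.2166
B_IV = 1 / 0.2166 = 4.6168
Ranking by B (broadest → narrowest): morphospecies II (6.42) > morphospecies IV (4.62) > morphospecies III (4.12) > morphospecies I (3.23)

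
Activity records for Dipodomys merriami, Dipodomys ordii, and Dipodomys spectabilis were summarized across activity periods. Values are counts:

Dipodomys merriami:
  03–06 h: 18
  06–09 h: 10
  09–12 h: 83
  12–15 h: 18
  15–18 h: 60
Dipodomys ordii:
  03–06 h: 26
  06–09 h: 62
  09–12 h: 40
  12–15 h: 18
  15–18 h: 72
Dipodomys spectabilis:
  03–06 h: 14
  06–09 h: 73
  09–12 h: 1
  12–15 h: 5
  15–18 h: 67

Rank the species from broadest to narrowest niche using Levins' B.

Dipodomys ordii > Dipodomys merriami > Dipodomys spectabilis

Proportions for Dipodomys merriami (n=189): 18/189=0.0952, 10/189=0.0529, 83/189=0.4392, 18/189=0.0952, 60/189=0.3175
Proportions for Dipodomys ordii (n=218): 26/218=0.1193, 62/218=0.2844, 40/218=0.1835, 18/218=0.0826, 72/218=0.3303
Proportions for Dipodomys spectabilis (n=160): 14/160=0.0875, 73/160=0.4563, 1/160=0.0063, 5/160=0.0313, 67/160=0.4188
Σp_merrᵢ² = 0.0952² + 0.0529² + 0.4392² + 0.0952² + 0.3175² = 0.009063 + 0.002798 + 0.192897 + 0.009063 + 0.100806 = 0.314627
B_merr = 1 / 0.314627 = 3.1784
Σp_ordiᵢ² = 0.1193² + 0.2844² + 0.1835² + 0.0826² + 0.3303² = 0.014232 + 0.080883 + 0.033672 + 0.006823 + 0.109098 = 0.244708
B_ordi = 1 / 0.244708 = 4.0865
Σp_specᵢ² = 0.0875² + 0.4563² + 0.0063² + 0.0313² + 0.4188² = 0.007656 + 0.208210 + 0.000040 + 0.000980 + 0.175393 = 0.392279
B_spec = 1 / 0.392279 = 2.5492
Ranking by B (broadest → narrowest): Dipodomys ordii (4.09) > Dipodomys merriami (3.18) > Dipodomys spectabilis (2.55)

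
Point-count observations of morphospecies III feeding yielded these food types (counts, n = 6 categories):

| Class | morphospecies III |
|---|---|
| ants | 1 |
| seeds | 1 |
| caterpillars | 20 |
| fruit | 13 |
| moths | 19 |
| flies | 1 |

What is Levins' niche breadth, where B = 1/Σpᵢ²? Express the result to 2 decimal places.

3.24

Proportions for morphospecies III (n=55): 1/55=0.0182, 1/55=0.0182, 20/55=0.3636, 13/55=0.2364, 19/55=0.3455, 1/55=0.0182
Σpᵢ² = 0.0182² + 0.0182² + 0.3636² + 0.2364² + 0.3455² + 0.0182² = 0.000331 + 0.000331 + 0.132205 + 0.055885 + 0.119370 + 0.000331 = 0.308453
B = 1 / 0.308453 = 3.2420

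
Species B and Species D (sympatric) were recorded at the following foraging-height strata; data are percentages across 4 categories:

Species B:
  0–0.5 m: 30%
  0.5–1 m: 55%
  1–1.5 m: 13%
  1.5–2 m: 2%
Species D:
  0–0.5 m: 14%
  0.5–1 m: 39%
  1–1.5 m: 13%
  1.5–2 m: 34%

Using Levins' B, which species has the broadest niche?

Species D

Convert percentages to proportions (divide by 100).
Σp_Bᵢ² = 0.30² + 0.55² + 0.13² + 0.02² = 0.0900 + 0.3025 + 0.0169 + 0.0004 = 0.4098
B_B = 1 / 0.4098 = 2.4402
Σp_Dᵢ² = 0.14² + 0.39² + 0.13² + 0.34² = 0.0196 + 0.1521 + 0.0169 + 0.1156 = 0.3042
B_D = 1 / 0.3042 = 3.2873
Highest B → broadest niche (most generalist): Species D (B = 3.29).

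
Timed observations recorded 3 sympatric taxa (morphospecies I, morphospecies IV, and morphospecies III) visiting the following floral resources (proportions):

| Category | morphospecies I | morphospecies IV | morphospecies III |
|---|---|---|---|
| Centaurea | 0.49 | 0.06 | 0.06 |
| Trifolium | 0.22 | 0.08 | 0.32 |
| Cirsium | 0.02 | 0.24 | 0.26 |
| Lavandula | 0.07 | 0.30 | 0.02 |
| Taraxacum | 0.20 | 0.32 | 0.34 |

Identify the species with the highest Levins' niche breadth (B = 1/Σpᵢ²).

morphospecies IV

Σp_Iᵢ² = 0.49² + 0.22² + 0.02² + 0.07² + 0.20² = 0.2401 + 0.0484 + 0.0004 + 0.0049 + 0.0400 = 0.3338
B_I = 1 / 0.3338 = 2.9958
Σp_IVᵢ² = 0.06² + 0.08² + 0.24² + 0.30² + 0.32² = 0.0036 + 0.0064 + 0.0576 + 0.0900 + 0.1024 = 0.2600
B_IV = 1 / 0.2600 = 3.8462
Σp_IIIᵢ² = 0.06² + 0.32² + 0.26² + 0.02² + 0.34² = 0.0036 + 0.1024 + 0.0676 + 0.0004 + 0.1156 = 0.2896
B_III = 1 / 0.2896 = 3.4530
Highest B → broadest niche (most generalist): morphospecies IV (B = 3.85).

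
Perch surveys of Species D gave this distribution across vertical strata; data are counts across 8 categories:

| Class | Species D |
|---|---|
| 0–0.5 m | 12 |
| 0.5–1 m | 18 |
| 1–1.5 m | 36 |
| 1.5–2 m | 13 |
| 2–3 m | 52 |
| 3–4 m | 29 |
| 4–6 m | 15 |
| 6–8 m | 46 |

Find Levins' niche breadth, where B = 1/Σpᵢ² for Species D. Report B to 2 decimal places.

Proportions for Species D (n=221): 12/221=0.0543, 18/221=0.0814, 36/221=0.1629, 13/221=0.0588, 52/221=0.2353, 29/221=0.1312, 15/221=0.0679, 46/221=0.2081
Σpᵢ² = 0.0543² + 0.0814² + 0.1629² + 0.0588² + 0.2353² + 0.1312² + 0.0679² + 0.2081² = 0.002948 + 0.006626 + 0.026536 + 0.003457 + 0.055366 + 0.017213 + 0.004610 + 0.043306 = 0.160062
B = 1 / 0.160062 = 6.2476

6.25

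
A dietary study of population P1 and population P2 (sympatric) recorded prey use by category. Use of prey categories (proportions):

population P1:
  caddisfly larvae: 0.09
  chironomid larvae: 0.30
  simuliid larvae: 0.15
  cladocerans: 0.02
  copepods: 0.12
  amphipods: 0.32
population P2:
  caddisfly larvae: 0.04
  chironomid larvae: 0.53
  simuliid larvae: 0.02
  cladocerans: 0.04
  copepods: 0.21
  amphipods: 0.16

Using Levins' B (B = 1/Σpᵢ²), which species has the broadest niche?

population P1

Σp_P1ᵢ² = 0.09² + 0.30² + 0.15² + 0.02² + 0.12² + 0.32² = 0.0081 + 0.0900 + 0.0225 + 0.0004 + 0.0144 + 0.1024 = 0.2378
B_P1 = 1 / 0.2378 = 4.2052
Σp_P2ᵢ² = 0.04² + 0.53² + 0.02² + 0.04² + 0.21² + 0.16² = 0.0016 + 0.2809 + 0.0004 + 0.0016 + 0.0441 + 0.0256 = 0.3542
B_P2 = 1 / 0.3542 = 2.8233
Highest B → broadest niche (most generalist): population P1 (B = 4.21).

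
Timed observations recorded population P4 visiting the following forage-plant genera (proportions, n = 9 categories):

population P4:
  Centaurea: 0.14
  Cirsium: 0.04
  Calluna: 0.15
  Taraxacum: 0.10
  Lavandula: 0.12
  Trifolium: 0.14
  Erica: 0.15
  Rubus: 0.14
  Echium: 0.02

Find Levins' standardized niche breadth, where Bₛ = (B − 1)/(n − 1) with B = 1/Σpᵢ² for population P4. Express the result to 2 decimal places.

Σpᵢ² = 0.14² + 0.04² + 0.15² + 0.10² + 0.12² + 0.14² + 0.15² + 0.14² + 0.02² = 0.0196 + 0.0016 + 0.0225 + 0.0100 + 0.0144 + 0.0196 + 0.0225 + 0.0196 + 0.0004 = 0.1302
B = 1 / 0.1302 = 7.6805
Bₛ = (B − 1)/(n − 1) = (7.6805 − 1)/(9 − 1) = 6.6805/8 = 0.8351

0.84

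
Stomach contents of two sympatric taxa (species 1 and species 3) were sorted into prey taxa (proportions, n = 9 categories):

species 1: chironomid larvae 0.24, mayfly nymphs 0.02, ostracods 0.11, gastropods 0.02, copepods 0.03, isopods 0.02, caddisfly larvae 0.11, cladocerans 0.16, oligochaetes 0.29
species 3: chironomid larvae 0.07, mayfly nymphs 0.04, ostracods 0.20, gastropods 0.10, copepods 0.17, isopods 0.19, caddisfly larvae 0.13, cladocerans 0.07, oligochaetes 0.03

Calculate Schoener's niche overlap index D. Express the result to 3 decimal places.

0.480

Σ|p₁ᵢ − p₂ᵢ| = 0.17 + 0.02 + 0.09 + 0.08 + 0.14 + 0.17 + 0.02 + 0.09 + 0.26 = 1.04
D = 1 − ½ × 1.04 = 1 − 0.520 = 0.48000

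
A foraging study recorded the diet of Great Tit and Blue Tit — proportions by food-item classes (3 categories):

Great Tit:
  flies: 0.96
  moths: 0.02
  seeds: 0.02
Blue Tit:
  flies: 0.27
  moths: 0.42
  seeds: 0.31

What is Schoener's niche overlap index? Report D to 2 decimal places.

0.31

Σ|p₁ᵢ − p₂ᵢ| = 0.69 + 0.40 + 0.29 = 1.38
D = 1 − ½ × 1.38 = 1 − 0.690 = 0.3100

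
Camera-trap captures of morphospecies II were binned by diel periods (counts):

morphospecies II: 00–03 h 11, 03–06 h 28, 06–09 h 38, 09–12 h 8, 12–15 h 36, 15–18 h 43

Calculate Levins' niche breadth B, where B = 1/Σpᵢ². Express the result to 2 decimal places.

4.84

Proportions for morphospecies II (n=164): 11/164=0.0671, 28/164=0.1707, 38/164=0.2317, 8/164=0.0488, 36/164=0.2195, 43/164=0.2622
Σpᵢ² = 0.0671² + 0.1707² + 0.2317² + 0.0488² + 0.2195² + 0.2622² = 0.004502 + 0.029138 + 0.053685 + 0.002381 + 0.048180 + 0.068749 = 0.206635
B = 1 / 0.206635 = 4.8395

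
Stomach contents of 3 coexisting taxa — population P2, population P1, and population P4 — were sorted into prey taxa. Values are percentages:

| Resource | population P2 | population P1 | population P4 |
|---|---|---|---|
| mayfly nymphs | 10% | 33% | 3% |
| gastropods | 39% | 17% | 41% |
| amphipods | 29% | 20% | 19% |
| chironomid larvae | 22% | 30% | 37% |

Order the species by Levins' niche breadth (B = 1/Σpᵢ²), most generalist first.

population P1 > population P2 > population P4

Convert percentages to proportions (divide by 100).
Σp_P2ᵢ² = 0.10² + 0.39² + 0.29² + 0.22² = 0.0100 + 0.1521 + 0.0841 + 0.0484 = 0.2946
B_P2 = 1 / 0.2946 = 3.3944
Σp_P1ᵢ² = 0.33² + 0.17² + 0.20² + 0.30² = 0.1089 + 0.0289 + 0.0400 + 0.0900 = 0.2678
B_P1 = 1 / 0.2678 = 3.7341
Σp_P4ᵢ² = 0.03² + 0.41² + 0.19² + 0.37² = 0.0009 + 0.1681 + 0.0361 + 0.1369 = 0.3420
B_P4 = 1 / 0.3420 = 2.9240
Ranking by B (broadest → narrowest): population P1 (3.73) > population P2 (3.39) > population P4 (2.92)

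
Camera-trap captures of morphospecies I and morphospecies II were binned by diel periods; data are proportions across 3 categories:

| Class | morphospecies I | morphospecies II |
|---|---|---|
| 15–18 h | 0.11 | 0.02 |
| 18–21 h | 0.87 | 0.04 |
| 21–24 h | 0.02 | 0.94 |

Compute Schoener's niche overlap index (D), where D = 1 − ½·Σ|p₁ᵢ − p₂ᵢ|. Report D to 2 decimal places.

Σ|p₁ᵢ − p₂ᵢ| = 0.09 + 0.83 + 0.92 = 1.84
D = 1 − ½ × 1.84 = 1 − 0.920 = 0.0800

0.08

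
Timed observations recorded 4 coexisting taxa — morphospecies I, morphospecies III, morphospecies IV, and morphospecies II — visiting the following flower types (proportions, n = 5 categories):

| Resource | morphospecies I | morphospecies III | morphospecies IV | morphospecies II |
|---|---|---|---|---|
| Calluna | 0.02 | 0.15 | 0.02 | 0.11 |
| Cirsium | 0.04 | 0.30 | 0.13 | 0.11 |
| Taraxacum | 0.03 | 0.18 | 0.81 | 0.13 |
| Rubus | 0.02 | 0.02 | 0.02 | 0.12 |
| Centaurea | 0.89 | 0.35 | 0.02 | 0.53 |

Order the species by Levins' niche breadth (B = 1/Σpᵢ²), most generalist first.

morphospecies III > morphospecies II > morphospecies IV > morphospecies I

Σp_Iᵢ² = 0.02² + 0.04² + 0.03² + 0.02² + 0.89² = 0.0004 + 0.0016 + 0.0009 + 0.0004 + 0.7921 = 0.7954
B_I = 1 / 0.7954 = 1.2572
Σp_IIIᵢ² = 0.15² + 0.30² + 0.18² + 0.02² + 0.35² = 0.0225 + 0.0900 + 0.0324 + 0.0004 + 0.1225 = 0.2678
B_III = 1 / 0.2678 = 3.7341
Σp_IVᵢ² = 0.02² + 0.13² + 0.81² + 0.02² + 0.02² = 0.0004 + 0.0169 + 0.6561 + 0.0004 + 0.0004 = 0.6742
B_IV = 1 / 0.6742 = 1.4832
Σp_IIᵢ² = 0.11² + 0.11² + 0.13² + 0.12² + 0.53² = 0.0121 + 0.0121 + 0.0169 + 0.0144 + 0.2809 = 0.3364
B_II = 1 / 0.3364 = 2.9727
Ranking by B (broadest → narrowest): morphospecies III (3.73) > morphospecies II (2.97) > morphospecies IV (1.48) > morphospecies I (1.26)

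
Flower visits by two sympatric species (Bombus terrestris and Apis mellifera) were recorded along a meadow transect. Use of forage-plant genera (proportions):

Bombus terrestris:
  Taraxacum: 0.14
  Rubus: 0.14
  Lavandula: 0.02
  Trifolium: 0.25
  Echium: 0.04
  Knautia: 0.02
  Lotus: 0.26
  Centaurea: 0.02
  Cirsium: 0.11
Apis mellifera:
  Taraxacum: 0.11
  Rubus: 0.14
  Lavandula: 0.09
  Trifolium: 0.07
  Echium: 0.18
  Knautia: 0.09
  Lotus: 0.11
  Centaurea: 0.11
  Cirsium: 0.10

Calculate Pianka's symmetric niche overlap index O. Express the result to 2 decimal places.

0.71

Σ p₁ᵢp₂ᵢ = 0.0154 + 0.0196 + 0.0018 + 0.0175 + 0.0072 + 0.0018 + 0.0286 + 0.0022 + 0.0110 = 0.1051
Σp_1ᵢ² = 0.14² + 0.14² + 0.02² + 0.25² + 0.04² + 0.02² + 0.26² + 0.02² + 0.11² = 0.0196 + 0.0196 + 0.0004 + 0.0625 + 0.0016 + 0.0004 + 0.0676 + 0.0004 + 0.0121 = 0.1842
Σp_2ᵢ² = 0.11² + 0.14² + 0.09² + 0.07² + 0.18² + 0.09² + 0.11² + 0.11² + 0.10² = 0.0121 + 0.0196 + 0.0081 + 0.0049 + 0.0324 + 0.0081 + 0.0121 + 0.0121 + 0.0100 = 0.1194
O = 0.1051 / √(0.1842 × 0.1194) = 0.1051 / 0.14830 = 0.7087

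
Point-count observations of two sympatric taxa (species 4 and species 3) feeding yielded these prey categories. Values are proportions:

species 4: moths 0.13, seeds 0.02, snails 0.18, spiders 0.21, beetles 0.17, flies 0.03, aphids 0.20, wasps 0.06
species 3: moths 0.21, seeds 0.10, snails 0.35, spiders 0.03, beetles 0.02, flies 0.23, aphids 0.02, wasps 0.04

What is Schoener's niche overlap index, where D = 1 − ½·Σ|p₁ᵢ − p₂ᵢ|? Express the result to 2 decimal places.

0.47

Σ|p₁ᵢ − p₂ᵢ| = 0.08 + 0.08 + 0.17 + 0.18 + 0.15 + 0.20 + 0.18 + 0.02 = 1.06
D = 1 − ½ × 1.06 = 1 − 0.530 = 0.4700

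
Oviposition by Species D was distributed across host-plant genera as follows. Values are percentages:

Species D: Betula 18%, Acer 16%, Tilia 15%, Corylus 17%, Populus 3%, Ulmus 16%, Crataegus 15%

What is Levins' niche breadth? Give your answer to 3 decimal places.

Convert percentages to proportions (divide by 100).
Σpᵢ² = 0.18² + 0.16² + 0.15² + 0.17² + 0.03² + 0.16² + 0.15² = 0.0324 + 0.0256 + 0.0225 + 0.0289 + 0.0009 + 0.0256 + 0.0225 = 0.1584
B = 1 / 0.1584 = 6.31313

6.313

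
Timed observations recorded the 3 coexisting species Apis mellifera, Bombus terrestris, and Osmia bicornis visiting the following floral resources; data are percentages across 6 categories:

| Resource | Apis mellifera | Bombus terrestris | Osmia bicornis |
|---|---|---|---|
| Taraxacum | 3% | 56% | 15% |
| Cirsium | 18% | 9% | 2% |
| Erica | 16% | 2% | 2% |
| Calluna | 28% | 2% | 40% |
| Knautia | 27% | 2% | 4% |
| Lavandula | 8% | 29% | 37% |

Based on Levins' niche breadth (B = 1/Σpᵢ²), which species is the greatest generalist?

Apis mellifera

Convert percentages to proportions (divide by 100).
Σp_mellᵢ² = 0.03² + 0.18² + 0.16² + 0.28² + 0.27² + 0.08² = 0.0009 + 0.0324 + 0.0256 + 0.0784 + 0.0729 + 0.0064 = 0.2166
B_mell = 1 / 0.2166 = 4.6168
Σp_terrᵢ² = 0.56² + 0.09² + 0.02² + 0.02² + 0.02² + 0.29² = 0.3136 + 0.0081 + 0.0004 + 0.0004 + 0.0004 + 0.0841 = 0.4070
B_terr = 1 / 0.4070 = 2.4570
Σp_bicoᵢ² = 0.15² + 0.02² + 0.02² + 0.40² + 0.04² + 0.37² = 0.0225 + 0.0004 + 0.0004 + 0.1600 + 0.0016 + 0.1369 = 0.3218
B_bico = 1 / 0.3218 = 3.1075
Highest B → broadest niche (most generalist): Apis mellifera (B = 4.62).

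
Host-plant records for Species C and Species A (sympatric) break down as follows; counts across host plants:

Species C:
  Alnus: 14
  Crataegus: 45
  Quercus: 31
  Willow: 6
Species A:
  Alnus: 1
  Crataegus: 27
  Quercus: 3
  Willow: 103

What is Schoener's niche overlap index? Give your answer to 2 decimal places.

0.29

Proportions for Species C (n=96): 14/96=0.1458, 45/96=0.4688, 31/96=0.3229, 6/96=0.0625
Proportions for Species A (n=134): 1/134=0.0075, 27/134=0.2015, 3/134=0.0224, 103/134=0.7687
Σ|p₁ᵢ − p₂ᵢ| = 0.1383 + 0.2673 + 0.3005 + 0.7062 = 1.4123
D = 1 − ½ × 1.4123 = 1 − 0.70615 = 0.29385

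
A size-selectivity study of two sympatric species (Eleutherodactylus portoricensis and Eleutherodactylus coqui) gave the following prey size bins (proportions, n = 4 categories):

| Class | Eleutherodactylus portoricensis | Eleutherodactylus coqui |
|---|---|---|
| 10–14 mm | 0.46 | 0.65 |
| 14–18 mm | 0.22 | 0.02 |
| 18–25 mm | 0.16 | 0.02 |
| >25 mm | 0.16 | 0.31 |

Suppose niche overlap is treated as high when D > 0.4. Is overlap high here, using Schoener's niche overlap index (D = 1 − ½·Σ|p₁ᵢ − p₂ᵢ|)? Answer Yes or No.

Yes

Σ|p₁ᵢ − p₂ᵢ| = 0.19 + 0.20 + 0.14 + 0.15 = 0.68
D = 1 − ½ × 0.68 = 1 − 0.340 = 0.6600
D = 0.6600 > 0.4 → Yes.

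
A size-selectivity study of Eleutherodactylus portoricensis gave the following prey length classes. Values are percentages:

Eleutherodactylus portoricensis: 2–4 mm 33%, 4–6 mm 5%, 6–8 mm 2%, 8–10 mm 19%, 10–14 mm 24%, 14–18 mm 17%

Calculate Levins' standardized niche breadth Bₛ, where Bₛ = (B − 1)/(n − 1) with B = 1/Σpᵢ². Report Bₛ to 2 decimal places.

Convert percentages to proportions (divide by 100).
Σpᵢ² = 0.33² + 0.05² + 0.02² + 0.19² + 0.24² + 0.17² = 0.1089 + 0.0025 + 0.0004 + 0.0361 + 0.0576 + 0.0289 = 0.2344
B = 1 / 0.2344 = 4.2662
Bₛ = (B − 1)/(n − 1) = (4.2662 − 1)/(6 − 1) = 3.2662/5 = 0.6532

0.65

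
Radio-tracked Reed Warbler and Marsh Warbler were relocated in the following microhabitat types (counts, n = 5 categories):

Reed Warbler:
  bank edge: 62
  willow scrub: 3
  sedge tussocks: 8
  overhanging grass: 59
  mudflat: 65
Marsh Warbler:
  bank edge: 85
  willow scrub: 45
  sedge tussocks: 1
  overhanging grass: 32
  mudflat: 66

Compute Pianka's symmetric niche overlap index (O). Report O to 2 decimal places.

0.89

Proportions for Reed Warbler (n=197): 62/197=0.3147, 3/197=0.0152, 8/197=0.0406, 59/197=0.2995, 65/197=0.3299
Proportions for Marsh Warbler (n=229): 85/229=0.3712, 45/229=0.1965, 1/229=0.0044, 32/229=0.1397, 66/229=0.2882
Σ p₁ᵢp₂ᵢ = 0.116817 + 0.002987 + 0.000179 + 0.041840 + 0.095077 = 0.256900
Σp_1ᵢ² = 0.3147² + 0.0152² + 0.0406² + 0.2995² + 0.3299² = 0.099036 + 0.000231 + 0.001648 + 0.089700 + 0.108834 = 0.299449
Σp_2ᵢ² = 0.3712² + 0.1965² + 0.0044² + 0.1397² + 0.2882² = 0.137789 + 0.038612 + 0.000019 + 0.019516 + 0.083059 = 0.278995
O = 0.256900 / √(0.299449 × 0.278995) = 0.256900 / 0.2890411 = 0.8888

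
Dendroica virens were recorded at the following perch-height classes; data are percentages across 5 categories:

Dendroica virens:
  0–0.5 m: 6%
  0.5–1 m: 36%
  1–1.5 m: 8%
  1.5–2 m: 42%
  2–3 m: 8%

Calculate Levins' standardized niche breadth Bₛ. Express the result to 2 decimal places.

0.53

Convert percentages to proportions (divide by 100).
Σpᵢ² = 0.06² + 0.36² + 0.08² + 0.42² + 0.08² = 0.0036 + 0.1296 + 0.0064 + 0.1764 + 0.0064 = 0.3224
B = 1 / 0.3224 = 3.1017
Bₛ = (B − 1)/(n − 1) = (3.1017 − 1)/(5 − 1) = 2.1017/4 = 0.5254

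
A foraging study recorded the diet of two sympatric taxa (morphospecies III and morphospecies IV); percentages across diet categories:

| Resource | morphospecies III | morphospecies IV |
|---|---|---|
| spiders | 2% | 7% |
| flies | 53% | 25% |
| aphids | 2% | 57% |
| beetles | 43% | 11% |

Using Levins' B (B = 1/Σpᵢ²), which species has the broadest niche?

morphospecies IV

Convert percentages to proportions (divide by 100).
Σp_IIIᵢ² = 0.02² + 0.53² + 0.02² + 0.43² = 0.0004 + 0.2809 + 0.0004 + 0.1849 = 0.4666
B_III = 1 / 0.4666 = 2.1432
Σp_IVᵢ² = 0.07² + 0.25² + 0.57² + 0.11² = 0.0049 + 0.0625 + 0.3249 + 0.0121 = 0.4044
B_IV = 1 / 0.4044 = 2.4728
Highest B → broadest niche (most generalist): morphospecies IV (B = 2.47).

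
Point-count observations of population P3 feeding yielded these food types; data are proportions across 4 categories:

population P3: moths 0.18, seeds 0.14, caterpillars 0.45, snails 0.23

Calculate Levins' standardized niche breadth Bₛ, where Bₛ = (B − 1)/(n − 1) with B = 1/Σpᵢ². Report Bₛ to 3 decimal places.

Σpᵢ² = 0.18² + 0.14² + 0.45² + 0.23² = 0.0324 + 0.0196 + 0.2025 + 0.0529 = 0.3074
B = 1 / 0.3074 = 3.25309
Bₛ = (B − 1)/(n − 1) = (3.25309 − 1)/(4 − 1) = 2.25309/3 = 0.75103

0.751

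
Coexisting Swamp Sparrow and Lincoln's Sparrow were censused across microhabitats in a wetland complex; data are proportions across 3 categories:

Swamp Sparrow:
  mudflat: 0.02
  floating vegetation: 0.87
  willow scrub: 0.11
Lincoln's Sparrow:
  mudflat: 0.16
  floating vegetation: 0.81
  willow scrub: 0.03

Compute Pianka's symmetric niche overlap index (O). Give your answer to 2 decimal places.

Σ p₁ᵢp₂ᵢ = 0.0032 + 0.7047 + 0.0033 = 0.7112
Σp_1ᵢ² = 0.02² + 0.87² + 0.11² = 0.0004 + 0.7569 + 0.0121 = 0.7694
Σp_2ᵢ² = 0.16² + 0.81² + 0.03² = 0.0256 + 0.6561 + 0.0009 = 0.6826
O = 0.7112 / √(0.7694 × 0.6826) = 0.7112 / 0.72470 = 0.9814

0.98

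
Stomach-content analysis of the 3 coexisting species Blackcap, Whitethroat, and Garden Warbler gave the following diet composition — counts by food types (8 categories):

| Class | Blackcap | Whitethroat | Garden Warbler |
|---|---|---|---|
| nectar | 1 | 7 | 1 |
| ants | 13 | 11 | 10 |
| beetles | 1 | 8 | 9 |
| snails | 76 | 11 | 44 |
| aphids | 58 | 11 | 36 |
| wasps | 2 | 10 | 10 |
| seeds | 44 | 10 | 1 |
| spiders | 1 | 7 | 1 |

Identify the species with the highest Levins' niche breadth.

Whitethroat

Proportions for Blackcap (n=196): 1/196=0.0051, 13/196=0.0663, 1/196=0.0051, 76/196=0.3878, 58/196=0.2959, 2/196=0.0102, 44/196=0.2245, 1/196=0.0051
Proportions for Whitethroat (n=75): 7/75=0.0933, 11/75=0.1467, 8/75=0.1067, 11/75=0.1467, 11/75=0.1467, 10/75=0.1333, 10/75=0.1333, 7/75=0.0933
Proportions for Garden Warbler (n=112): 1/112=0.0089, 10/112=0.0893, 9/112=0.0804, 44/112=0.3929, 36/112=0.3214, 10/112=0.0893, 1/112=0.0089, 1/112=0.0089
Σp_Blacᵢ² = 0.0051² + 0.0663² + 0.0051² + 0.3878² + 0.2959² + 0.0102² + 0.2245² + 0.0051² = 0.000026 + 0.004396 + 0.000026 + 0.150389 + 0.087557 + 0.000104 + 0.050400 + 0.000026 = 0.292924
B_Blac = 1 / 0.292924 = 3.4139
Σp_Whitᵢ² = 0.0933² + 0.1467² + 0.1067² + 0.1467² + 0.1467² + 0.1333² + 0.1333² + 0.0933² = 0.008705 + 0.021521 + 0.011385 + 0.021521 + 0.021521 + 0.017769 + 0.017769 + 0.008705 = 0.128896
B_Whit = 1 / 0.128896 = 7.7582
Σp_Warbᵢ² = 0.0089² + 0.0893² + 0.0804² + 0.3929² + 0.3214² + 0.0893² + 0.0089² + 0.0089² = 0.000079 + 0.007974 + 0.006464 + 0.154370 + 0.103298 + 0.007974 + 0.000079 + 0.000079 = 0.280317
B_Warb = 1 / 0.280317 = 3.5674
Highest B → broadest niche (most generalist): Whitethroat (B = 7.76).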